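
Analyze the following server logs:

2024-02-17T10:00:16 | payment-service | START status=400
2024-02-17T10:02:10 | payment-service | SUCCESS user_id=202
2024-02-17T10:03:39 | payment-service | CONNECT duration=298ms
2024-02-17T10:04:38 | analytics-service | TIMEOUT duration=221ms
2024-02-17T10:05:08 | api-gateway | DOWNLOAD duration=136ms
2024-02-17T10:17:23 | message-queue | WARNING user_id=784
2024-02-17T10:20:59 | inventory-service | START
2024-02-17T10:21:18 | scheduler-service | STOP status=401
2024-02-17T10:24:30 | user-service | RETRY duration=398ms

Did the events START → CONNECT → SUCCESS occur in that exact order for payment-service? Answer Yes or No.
No

To verify sequence order:

1. Find all events in sequence START → CONNECT → SUCCESS for payment-service
2. Extract their timestamps
3. Check if timestamps are in ascending order
4. Result: No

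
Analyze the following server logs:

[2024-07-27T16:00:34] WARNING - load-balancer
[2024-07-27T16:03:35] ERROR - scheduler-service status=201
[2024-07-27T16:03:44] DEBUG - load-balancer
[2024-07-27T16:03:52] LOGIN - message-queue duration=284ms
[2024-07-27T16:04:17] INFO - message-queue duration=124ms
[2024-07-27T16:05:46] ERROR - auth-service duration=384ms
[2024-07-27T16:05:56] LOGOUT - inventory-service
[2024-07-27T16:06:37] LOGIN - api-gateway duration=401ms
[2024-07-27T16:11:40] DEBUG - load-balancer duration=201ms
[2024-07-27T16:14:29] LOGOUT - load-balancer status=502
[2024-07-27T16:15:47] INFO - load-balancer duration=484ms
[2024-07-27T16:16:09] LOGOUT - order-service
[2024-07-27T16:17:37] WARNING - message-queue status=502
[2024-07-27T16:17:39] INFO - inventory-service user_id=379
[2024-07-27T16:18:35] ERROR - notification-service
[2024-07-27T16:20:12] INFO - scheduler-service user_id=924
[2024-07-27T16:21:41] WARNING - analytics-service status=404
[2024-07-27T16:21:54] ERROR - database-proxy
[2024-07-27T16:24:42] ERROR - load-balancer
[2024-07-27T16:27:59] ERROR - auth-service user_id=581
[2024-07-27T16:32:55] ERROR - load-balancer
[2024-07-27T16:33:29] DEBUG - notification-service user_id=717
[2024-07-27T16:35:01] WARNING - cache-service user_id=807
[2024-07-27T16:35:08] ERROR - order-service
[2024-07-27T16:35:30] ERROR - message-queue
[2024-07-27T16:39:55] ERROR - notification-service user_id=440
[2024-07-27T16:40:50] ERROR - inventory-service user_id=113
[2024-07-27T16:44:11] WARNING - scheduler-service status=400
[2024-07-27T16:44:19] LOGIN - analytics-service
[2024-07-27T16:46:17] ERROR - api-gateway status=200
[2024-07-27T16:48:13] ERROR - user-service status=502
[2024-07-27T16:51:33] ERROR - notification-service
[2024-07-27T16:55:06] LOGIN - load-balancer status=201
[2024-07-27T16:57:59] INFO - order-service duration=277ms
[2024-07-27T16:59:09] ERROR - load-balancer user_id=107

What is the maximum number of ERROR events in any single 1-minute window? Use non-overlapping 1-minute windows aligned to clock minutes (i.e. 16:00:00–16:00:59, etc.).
2

To find the burst window:

1. Divide the log period into non-overlapping 1-minute windows starting at 16:00
2. Count ERROR events in each window
3. Find the window with maximum count
4. Maximum events in a window: 2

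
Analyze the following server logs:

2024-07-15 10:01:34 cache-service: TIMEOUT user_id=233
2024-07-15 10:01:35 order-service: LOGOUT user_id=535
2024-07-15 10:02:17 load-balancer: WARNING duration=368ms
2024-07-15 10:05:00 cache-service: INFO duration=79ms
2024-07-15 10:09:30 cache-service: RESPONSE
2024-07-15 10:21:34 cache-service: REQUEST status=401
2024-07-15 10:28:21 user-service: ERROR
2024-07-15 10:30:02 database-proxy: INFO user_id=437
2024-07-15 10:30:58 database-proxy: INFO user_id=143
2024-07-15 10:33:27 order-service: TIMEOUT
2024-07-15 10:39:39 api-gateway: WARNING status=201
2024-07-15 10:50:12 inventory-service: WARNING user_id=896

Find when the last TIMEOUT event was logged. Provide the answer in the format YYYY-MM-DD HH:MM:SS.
2024-07-15 10:33:27

To find the last event:

1. Filter for all TIMEOUT events
2. Sort by timestamp
3. Select the last one
4. Timestamp: 2024-07-15 10:33:27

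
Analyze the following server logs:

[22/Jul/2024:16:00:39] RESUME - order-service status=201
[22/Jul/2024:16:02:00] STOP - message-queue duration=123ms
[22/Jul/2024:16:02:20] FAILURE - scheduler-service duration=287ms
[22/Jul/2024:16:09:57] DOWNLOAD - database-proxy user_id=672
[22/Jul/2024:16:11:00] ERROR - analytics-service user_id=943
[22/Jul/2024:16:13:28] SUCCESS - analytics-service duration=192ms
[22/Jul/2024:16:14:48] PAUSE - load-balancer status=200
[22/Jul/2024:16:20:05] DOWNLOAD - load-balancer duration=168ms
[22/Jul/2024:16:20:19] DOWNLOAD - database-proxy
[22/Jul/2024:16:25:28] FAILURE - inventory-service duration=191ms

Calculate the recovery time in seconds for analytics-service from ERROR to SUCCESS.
148

To calculate recovery time:

1. Find ERROR event for analytics-service: 22/Jul/2024:16:11:00
2. Find next SUCCESS event for analytics-service: 22/Jul/2024:16:13:28
3. Recovery time: 22/Jul/2024:16:13:28 - 22/Jul/2024:16:11:00 = 148 seconds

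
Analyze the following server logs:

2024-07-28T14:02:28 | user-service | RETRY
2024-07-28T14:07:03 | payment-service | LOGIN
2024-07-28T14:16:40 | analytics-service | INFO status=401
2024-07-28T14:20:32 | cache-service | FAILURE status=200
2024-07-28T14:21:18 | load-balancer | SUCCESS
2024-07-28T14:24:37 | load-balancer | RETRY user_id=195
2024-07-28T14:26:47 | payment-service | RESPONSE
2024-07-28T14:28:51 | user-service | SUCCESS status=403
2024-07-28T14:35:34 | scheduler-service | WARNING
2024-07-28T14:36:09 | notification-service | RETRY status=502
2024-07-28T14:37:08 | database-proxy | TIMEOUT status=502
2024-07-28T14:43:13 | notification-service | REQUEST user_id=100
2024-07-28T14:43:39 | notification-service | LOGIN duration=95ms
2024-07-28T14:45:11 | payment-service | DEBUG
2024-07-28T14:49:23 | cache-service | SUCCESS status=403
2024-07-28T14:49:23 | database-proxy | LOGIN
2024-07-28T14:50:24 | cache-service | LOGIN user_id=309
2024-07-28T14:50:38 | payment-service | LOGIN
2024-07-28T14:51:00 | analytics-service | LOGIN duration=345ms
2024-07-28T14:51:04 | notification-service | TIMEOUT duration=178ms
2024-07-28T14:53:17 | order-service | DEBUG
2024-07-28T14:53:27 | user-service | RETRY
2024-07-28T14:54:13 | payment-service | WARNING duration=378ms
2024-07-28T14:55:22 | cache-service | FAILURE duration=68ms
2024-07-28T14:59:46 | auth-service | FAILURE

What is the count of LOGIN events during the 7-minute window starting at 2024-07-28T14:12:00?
0

To count events in the time window:

1. Window boundaries: 2024-07-28T14:12:00 to 2024-07-28T14:19:00
2. Filter for LOGIN events within this window
3. Count matching events: 0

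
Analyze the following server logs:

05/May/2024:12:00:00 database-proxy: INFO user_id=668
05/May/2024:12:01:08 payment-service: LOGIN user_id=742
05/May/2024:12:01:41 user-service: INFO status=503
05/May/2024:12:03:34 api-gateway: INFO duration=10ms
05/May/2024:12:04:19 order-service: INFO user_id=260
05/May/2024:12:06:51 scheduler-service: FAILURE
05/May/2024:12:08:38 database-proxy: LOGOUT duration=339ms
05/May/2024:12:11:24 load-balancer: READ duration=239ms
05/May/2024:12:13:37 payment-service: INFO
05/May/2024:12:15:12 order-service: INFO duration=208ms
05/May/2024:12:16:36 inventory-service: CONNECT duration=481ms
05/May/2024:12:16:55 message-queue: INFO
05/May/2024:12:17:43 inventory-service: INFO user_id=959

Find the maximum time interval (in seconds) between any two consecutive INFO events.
558

To find the longest gap:

1. Extract all INFO events in chronological order
2. Calculate time differences between consecutive events
3. Find the maximum difference
4. Longest gap: 558 seconds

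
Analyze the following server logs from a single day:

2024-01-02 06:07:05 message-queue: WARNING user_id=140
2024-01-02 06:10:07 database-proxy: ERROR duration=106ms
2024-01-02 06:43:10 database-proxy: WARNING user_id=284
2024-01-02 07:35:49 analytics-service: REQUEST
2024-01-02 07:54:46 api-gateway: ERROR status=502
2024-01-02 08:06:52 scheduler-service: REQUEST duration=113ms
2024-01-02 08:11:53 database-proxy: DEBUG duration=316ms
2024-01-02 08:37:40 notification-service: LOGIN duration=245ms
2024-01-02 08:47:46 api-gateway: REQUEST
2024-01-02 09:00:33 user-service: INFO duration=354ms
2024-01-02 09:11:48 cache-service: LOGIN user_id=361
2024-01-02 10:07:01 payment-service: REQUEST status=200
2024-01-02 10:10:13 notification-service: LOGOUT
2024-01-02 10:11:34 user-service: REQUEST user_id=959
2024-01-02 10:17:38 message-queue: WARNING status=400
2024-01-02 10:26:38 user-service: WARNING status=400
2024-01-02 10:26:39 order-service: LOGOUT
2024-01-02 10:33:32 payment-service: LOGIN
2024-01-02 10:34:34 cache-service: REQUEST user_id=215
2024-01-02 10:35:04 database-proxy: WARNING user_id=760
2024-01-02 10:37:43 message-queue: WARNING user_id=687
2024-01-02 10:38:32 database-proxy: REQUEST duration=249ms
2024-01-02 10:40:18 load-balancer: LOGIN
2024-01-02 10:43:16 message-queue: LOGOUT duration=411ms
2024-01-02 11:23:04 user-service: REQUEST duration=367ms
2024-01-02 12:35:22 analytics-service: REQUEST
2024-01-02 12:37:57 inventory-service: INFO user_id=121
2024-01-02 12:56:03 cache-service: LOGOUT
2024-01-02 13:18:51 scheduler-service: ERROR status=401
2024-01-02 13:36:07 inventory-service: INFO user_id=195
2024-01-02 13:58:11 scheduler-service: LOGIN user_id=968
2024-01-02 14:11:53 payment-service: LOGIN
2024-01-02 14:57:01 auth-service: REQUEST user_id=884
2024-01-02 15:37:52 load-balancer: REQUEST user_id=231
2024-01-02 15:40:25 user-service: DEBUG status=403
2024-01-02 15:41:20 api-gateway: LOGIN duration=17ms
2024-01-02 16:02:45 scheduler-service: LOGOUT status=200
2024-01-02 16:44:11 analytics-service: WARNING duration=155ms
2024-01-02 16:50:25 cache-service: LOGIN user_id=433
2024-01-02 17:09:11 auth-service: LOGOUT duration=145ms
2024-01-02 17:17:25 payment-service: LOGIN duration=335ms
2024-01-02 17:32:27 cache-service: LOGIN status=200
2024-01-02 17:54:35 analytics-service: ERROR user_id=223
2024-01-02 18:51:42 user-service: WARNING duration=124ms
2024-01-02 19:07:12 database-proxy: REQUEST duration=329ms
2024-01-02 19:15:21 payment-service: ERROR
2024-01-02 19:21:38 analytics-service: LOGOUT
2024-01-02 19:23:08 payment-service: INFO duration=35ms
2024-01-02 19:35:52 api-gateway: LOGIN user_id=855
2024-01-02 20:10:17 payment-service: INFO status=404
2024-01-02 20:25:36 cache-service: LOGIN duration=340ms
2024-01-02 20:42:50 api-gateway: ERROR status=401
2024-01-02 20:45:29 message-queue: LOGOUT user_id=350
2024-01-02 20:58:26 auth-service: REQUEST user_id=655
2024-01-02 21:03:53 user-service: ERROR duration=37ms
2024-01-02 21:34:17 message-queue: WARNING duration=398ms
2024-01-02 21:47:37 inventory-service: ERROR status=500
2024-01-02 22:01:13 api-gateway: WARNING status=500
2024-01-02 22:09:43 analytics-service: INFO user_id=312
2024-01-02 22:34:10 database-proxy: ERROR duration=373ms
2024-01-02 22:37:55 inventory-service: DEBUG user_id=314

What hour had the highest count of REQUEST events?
10

To find the peak hour:

1. Group all REQUEST events by hour
2. Count events in each hour
3. Find hour with maximum count
4. Peak hour: 10 (with 4 events)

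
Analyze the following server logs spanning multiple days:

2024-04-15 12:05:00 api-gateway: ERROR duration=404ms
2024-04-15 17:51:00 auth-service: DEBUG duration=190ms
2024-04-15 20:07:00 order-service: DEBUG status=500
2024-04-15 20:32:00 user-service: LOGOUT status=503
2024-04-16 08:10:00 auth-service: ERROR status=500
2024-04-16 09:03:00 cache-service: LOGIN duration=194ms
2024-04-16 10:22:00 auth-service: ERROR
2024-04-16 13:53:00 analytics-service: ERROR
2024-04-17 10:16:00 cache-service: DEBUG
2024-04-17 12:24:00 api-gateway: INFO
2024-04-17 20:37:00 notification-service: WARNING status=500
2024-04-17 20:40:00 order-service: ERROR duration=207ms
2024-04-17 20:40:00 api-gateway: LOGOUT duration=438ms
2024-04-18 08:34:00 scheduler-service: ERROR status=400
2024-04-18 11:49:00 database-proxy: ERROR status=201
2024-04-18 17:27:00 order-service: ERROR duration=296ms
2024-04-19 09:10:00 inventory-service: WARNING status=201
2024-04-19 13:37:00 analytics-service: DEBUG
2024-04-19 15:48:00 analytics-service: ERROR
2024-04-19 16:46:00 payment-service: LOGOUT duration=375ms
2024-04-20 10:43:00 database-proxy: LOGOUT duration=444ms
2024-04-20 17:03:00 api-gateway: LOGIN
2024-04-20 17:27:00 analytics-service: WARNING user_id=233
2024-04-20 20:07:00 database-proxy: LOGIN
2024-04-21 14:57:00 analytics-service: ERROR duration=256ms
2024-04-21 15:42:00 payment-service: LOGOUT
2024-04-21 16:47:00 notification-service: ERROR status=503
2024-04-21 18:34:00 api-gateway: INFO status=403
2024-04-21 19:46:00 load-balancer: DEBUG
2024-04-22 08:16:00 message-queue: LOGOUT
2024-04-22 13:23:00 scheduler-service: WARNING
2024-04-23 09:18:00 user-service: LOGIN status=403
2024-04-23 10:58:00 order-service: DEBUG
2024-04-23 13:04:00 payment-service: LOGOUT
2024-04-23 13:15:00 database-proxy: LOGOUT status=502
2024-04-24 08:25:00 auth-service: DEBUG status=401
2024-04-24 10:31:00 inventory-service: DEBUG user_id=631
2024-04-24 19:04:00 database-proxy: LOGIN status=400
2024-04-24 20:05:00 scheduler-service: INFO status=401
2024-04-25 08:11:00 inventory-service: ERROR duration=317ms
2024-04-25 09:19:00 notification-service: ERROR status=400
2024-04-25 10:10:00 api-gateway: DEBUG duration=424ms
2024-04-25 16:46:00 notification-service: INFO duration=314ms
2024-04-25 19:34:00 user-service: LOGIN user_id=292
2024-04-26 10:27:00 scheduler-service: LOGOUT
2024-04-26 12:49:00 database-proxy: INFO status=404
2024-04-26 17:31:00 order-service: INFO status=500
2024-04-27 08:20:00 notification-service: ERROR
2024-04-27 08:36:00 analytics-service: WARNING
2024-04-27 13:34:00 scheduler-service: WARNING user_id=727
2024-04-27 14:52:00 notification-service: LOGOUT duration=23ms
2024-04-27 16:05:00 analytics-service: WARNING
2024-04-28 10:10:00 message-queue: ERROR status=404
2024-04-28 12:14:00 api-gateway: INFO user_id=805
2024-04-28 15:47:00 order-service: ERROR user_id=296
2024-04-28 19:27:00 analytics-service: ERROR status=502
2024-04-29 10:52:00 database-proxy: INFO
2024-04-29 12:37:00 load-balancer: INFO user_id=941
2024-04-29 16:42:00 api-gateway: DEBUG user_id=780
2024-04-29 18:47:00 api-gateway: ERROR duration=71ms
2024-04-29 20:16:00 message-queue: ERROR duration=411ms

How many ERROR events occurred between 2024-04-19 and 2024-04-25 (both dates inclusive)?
5

To filter by date range:

1. Date range: 2024-04-19 through 2024-04-25, both dates inclusive
2. Filter for ERROR events whose date falls in this range
3. Count matching events: 5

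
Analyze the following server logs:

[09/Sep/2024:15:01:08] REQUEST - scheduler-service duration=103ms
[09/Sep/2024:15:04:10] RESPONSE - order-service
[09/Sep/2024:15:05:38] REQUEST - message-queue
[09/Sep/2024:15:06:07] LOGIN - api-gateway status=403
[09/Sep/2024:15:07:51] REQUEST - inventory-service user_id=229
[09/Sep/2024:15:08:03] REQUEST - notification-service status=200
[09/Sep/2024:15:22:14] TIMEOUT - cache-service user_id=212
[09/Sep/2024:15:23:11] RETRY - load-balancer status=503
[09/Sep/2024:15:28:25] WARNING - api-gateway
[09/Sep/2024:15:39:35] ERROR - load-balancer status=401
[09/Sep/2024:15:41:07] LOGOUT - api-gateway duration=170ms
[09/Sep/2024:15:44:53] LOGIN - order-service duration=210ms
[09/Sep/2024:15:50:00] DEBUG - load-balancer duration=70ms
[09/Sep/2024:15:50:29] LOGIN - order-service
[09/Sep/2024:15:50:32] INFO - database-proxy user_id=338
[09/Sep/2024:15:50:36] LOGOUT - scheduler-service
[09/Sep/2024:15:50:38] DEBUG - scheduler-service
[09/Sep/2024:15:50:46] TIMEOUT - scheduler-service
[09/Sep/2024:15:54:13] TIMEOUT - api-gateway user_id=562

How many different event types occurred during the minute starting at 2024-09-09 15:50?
5

To count unique event types:

1. Filter events in the minute starting at 2024-09-09 15:50
2. Extract event types from matching entries
3. Count unique types: 5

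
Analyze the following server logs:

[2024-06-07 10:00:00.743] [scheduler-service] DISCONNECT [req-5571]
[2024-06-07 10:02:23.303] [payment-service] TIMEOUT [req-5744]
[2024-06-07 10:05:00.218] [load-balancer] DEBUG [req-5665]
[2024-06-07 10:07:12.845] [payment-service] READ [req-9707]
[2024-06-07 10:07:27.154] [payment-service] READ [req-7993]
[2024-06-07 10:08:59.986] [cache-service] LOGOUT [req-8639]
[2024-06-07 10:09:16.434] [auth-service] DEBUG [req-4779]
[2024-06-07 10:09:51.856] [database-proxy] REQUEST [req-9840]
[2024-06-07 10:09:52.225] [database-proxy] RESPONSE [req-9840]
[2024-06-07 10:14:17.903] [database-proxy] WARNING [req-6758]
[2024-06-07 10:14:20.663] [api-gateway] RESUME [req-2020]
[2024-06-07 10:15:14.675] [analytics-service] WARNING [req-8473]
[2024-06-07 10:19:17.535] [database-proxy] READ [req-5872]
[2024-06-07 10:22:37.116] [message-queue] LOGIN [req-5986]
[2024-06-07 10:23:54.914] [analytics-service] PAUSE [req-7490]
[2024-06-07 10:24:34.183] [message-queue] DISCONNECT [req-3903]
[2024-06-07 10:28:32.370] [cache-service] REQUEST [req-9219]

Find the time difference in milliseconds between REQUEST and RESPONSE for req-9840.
369

To calculate latency:

1. Find REQUEST with id req-9840: 2024-06-07 10:09:51.856
2. Find RESPONSE with id req-9840: 2024-06-07 10:09:52.225
3. Latency: 2024-06-07 10:09:52.225 - 2024-06-07 10:09:51.856 = 369ms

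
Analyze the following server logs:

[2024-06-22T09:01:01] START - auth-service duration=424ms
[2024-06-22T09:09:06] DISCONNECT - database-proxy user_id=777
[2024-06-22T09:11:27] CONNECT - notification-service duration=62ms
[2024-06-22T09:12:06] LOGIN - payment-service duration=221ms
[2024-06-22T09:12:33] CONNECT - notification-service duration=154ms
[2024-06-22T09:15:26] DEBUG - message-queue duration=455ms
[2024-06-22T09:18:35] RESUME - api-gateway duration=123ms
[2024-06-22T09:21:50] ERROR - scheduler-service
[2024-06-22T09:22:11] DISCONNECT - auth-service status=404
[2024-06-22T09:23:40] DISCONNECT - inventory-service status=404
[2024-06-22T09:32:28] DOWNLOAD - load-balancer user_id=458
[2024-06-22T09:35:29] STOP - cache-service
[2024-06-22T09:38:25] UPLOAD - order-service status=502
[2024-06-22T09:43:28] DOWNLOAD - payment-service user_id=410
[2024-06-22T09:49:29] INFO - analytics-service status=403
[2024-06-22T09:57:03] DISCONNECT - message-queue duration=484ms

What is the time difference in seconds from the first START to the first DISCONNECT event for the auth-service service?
1270

To find the time between events:

1. Locate the first START event for auth-service: 2024-06-22T09:01:01
2. Locate the first DISCONNECT event for auth-service: 2024-06-22T09:22:11
3. Calculate the difference: 2024-06-22T09:22:11 - 2024-06-22T09:01:01 = 1270 seconds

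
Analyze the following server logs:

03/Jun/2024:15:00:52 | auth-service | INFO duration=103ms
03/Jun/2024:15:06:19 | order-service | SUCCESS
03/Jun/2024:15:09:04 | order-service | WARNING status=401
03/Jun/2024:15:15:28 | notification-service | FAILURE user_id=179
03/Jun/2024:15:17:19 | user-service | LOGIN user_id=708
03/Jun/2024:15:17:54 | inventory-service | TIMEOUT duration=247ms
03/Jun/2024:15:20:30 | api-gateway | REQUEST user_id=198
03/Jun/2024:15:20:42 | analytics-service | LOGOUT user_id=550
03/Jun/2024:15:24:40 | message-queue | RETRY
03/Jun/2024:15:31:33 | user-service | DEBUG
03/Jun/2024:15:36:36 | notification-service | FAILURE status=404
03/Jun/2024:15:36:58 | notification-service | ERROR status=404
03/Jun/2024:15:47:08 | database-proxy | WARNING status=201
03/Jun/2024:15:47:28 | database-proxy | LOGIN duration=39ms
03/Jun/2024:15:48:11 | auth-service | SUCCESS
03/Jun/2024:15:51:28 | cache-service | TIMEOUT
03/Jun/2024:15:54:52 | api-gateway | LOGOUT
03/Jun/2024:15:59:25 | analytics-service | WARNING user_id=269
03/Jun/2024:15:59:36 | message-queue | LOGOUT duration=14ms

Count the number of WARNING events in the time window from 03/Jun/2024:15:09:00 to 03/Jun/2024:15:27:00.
1

To count events in the time window:

1. Window boundaries: 03/Jun/2024:15:09:00 to 03/Jun/2024:15:27:00
2. Filter for WARNING events within this window
3. Count matching events: 1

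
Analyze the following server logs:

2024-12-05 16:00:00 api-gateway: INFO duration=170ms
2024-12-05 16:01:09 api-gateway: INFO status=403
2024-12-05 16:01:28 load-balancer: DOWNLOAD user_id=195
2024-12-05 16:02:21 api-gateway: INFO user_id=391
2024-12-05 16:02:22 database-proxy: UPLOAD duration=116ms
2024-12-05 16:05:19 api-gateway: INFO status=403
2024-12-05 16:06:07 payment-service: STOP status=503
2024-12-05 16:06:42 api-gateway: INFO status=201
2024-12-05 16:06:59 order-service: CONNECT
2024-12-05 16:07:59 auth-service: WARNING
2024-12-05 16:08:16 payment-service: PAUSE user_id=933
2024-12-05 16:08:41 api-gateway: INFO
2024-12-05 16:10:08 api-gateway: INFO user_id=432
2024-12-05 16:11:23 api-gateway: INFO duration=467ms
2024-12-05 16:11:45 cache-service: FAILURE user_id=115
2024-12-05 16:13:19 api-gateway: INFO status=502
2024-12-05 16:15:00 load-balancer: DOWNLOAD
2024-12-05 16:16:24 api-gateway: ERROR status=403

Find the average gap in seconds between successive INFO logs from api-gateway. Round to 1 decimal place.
99.9

To calculate average interval:

1. Find all INFO events for api-gateway in order
2. Calculate time gaps between consecutive events
3. Compute mean of gaps: 799 / 8 = 99.9 seconds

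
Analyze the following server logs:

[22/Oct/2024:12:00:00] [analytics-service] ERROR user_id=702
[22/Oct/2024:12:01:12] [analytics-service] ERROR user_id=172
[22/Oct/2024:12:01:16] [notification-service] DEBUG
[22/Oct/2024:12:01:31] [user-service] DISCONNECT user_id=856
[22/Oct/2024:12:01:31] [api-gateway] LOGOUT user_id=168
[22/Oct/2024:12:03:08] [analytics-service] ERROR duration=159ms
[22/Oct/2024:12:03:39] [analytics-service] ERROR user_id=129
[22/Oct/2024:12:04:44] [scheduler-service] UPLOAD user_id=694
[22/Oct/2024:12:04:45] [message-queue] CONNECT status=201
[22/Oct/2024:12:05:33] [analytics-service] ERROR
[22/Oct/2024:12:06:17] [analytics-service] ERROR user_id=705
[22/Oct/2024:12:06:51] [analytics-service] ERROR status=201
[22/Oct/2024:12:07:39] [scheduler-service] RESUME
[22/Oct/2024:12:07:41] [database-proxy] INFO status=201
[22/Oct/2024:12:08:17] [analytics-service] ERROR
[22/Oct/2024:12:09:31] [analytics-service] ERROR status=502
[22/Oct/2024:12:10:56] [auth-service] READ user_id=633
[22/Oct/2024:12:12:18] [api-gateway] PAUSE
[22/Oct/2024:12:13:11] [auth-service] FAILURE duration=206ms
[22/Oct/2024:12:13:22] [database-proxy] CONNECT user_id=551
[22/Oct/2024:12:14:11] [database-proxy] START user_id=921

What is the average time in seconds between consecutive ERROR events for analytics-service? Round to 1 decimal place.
71.4

To calculate average interval:

1. Find all ERROR events for analytics-service in order
2. Calculate time gaps between consecutive events
3. Compute mean of gaps: 571 / 8 = 71.4 seconds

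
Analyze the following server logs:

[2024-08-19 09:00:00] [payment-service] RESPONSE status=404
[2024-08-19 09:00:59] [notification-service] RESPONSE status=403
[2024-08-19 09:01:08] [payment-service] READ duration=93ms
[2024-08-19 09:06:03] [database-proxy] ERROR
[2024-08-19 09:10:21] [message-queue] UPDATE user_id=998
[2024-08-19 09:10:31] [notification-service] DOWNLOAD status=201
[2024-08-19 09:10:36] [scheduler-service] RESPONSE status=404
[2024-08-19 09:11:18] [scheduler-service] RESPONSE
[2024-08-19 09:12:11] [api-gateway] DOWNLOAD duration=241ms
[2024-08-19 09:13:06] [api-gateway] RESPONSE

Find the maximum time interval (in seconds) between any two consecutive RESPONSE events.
577

To find the longest gap:

1. Extract all RESPONSE events in chronological order
2. Calculate time differences between consecutive events
3. Find the maximum difference
4. Longest gap: 577 seconds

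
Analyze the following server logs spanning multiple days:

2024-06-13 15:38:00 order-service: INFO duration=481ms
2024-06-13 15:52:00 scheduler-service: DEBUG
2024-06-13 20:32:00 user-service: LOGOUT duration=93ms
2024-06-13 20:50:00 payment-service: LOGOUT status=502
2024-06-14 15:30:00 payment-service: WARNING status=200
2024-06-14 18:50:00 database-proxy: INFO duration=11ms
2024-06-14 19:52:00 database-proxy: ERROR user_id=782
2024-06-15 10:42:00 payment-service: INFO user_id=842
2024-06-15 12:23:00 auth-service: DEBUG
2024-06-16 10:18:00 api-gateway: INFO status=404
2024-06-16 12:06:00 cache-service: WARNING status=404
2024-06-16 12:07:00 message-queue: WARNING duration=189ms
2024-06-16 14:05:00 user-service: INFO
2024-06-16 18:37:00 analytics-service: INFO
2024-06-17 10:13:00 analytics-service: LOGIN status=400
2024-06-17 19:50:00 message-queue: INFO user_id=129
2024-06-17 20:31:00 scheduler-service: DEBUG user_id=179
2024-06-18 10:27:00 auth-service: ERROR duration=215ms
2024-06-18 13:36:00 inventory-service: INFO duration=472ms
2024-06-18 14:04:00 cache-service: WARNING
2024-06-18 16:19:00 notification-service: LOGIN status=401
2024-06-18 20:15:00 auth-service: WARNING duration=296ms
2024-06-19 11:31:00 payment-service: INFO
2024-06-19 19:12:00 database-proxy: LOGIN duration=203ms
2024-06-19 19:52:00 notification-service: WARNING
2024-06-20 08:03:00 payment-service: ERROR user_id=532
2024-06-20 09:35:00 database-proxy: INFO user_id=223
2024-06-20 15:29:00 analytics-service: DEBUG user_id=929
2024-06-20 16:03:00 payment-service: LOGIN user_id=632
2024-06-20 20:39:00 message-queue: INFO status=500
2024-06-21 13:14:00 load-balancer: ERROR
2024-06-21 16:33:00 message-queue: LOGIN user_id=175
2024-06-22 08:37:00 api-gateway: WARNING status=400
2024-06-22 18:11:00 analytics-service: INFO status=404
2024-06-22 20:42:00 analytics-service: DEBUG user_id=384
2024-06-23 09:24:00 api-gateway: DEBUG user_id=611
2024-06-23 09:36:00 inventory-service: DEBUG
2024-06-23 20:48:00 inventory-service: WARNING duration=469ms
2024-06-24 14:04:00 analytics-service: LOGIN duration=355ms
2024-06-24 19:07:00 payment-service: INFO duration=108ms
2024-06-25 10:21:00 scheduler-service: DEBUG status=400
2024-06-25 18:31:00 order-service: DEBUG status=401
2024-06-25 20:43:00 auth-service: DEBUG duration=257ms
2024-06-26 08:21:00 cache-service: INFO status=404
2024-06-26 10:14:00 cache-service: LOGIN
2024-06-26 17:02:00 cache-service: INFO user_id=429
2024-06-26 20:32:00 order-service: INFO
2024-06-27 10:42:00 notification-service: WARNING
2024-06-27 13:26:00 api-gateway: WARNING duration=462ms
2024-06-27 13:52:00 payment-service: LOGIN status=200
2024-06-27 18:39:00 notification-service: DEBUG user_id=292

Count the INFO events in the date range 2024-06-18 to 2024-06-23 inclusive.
5

To filter by date range:

1. Date range: 2024-06-18 through 2024-06-23, both dates inclusive
2. Filter for INFO events whose date falls in this range
3. Count matching events: 5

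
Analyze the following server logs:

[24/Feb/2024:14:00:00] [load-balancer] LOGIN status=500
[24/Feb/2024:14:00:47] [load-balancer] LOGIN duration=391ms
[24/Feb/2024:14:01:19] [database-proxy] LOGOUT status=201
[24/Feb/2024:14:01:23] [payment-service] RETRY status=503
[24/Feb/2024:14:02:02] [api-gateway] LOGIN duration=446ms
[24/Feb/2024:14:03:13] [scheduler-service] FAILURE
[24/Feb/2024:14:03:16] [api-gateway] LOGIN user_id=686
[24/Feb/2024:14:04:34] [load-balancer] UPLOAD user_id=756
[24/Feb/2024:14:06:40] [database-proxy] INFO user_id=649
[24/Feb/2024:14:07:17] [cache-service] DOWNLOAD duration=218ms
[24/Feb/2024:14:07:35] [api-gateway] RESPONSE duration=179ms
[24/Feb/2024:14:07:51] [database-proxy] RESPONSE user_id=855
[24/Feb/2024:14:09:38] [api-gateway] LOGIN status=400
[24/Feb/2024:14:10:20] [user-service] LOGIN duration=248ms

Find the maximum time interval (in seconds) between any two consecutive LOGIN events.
382

To find the longest gap:

1. Extract all LOGIN events in chronological order
2. Calculate time differences between consecutive events
3. Find the maximum difference
4. Longest gap: 382 seconds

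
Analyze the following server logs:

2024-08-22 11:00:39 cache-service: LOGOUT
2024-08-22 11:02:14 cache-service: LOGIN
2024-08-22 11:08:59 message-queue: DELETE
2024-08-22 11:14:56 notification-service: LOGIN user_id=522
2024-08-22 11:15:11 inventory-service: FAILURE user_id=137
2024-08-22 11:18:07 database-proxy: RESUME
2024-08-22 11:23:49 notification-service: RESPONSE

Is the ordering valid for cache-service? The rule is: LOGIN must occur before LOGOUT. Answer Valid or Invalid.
Invalid

To validate ordering:

1. Required order: LOGIN → LOGOUT
2. Rule: LOGIN must occur before LOGOUT
3. Check actual order of events for cache-service
4. Result: Invalid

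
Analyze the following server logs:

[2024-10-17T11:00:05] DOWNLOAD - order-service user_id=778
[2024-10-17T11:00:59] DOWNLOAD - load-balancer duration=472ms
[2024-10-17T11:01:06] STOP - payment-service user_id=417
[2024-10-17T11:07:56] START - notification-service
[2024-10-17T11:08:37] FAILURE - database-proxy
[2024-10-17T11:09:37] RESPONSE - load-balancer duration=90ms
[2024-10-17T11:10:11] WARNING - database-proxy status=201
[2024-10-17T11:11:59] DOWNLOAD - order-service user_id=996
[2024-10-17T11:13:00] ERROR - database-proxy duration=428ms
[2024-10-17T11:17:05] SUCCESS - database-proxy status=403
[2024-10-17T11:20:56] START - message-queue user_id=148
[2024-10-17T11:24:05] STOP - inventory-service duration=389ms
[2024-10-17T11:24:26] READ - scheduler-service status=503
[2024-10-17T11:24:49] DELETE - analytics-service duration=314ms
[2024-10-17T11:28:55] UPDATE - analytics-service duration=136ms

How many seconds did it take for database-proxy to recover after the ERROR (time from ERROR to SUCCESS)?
245

To calculate recovery time:

1. Find ERROR event for database-proxy: 2024-10-17T11:13:00
2. Find next SUCCESS event for database-proxy: 2024-10-17T11:17:05
3. Recovery time: 2024-10-17T11:17:05 - 2024-10-17T11:13:00 = 245 seconds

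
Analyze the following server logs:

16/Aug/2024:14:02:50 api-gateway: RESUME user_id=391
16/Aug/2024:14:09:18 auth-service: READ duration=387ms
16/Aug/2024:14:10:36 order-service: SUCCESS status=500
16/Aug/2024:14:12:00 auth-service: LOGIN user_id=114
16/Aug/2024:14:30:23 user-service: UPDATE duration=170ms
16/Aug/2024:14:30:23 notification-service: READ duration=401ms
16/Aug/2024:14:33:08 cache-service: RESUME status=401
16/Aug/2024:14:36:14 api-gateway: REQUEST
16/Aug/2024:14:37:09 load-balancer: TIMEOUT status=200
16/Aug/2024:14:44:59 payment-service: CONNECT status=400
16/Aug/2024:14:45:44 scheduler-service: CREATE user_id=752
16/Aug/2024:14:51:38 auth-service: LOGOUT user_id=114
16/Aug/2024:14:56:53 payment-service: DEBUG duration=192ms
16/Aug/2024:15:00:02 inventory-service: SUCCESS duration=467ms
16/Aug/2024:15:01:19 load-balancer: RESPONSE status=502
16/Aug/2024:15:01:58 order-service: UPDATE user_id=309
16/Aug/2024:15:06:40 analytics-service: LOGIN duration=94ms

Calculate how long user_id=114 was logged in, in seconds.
2378

To calculate session duration:

1. Find LOGIN event for user_id=114: 16/Aug/2024:14:12:00
2. Find LOGOUT event for user_id=114: 16/Aug/2024:14:51:38
3. Session duration: 16/Aug/2024:14:51:38 - 16/Aug/2024:14:12:00 = 2378 seconds (39 minutes)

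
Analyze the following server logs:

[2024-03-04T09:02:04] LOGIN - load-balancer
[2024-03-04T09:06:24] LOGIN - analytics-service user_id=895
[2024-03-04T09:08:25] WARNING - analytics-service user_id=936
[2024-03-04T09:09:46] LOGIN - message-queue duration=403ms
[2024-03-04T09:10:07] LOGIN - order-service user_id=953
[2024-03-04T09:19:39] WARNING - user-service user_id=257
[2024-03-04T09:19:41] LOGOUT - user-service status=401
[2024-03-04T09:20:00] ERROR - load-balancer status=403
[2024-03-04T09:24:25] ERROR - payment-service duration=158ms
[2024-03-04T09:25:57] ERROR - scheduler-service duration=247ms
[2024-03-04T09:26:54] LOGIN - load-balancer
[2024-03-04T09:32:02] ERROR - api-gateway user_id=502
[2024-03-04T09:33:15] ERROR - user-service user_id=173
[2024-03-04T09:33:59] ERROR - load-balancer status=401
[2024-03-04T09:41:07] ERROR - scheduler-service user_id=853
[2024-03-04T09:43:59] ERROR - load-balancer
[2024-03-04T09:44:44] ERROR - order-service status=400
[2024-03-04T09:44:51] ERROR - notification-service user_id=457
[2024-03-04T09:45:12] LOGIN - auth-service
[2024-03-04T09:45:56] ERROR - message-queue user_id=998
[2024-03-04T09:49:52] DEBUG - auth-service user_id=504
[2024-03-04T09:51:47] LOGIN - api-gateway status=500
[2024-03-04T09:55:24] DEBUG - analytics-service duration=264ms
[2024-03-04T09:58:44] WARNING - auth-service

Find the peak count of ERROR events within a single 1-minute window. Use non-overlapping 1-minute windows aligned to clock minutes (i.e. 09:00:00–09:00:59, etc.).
2

To find the burst window:

1. Divide the log period into non-overlapping 1-minute windows starting at 09:00
2. Count ERROR events in each window
3. Find the window with maximum count
4. Maximum events in a window: 2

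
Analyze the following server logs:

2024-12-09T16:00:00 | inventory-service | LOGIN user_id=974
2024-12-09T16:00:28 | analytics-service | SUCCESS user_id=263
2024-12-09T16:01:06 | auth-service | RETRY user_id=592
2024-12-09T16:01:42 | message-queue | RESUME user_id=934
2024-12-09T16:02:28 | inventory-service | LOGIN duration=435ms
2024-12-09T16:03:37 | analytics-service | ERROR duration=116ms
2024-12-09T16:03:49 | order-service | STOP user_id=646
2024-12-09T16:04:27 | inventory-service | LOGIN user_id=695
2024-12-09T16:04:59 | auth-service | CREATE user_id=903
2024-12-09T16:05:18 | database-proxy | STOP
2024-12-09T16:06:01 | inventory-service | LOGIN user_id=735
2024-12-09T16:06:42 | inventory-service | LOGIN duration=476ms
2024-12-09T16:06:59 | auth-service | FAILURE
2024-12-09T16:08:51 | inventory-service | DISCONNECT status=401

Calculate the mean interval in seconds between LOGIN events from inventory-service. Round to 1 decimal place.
100.5

To calculate average interval:

1. Find all LOGIN events for inventory-service in order
2. Calculate time gaps between consecutive events
3. Compute mean of gaps: 402 / 4 = 100.5 seconds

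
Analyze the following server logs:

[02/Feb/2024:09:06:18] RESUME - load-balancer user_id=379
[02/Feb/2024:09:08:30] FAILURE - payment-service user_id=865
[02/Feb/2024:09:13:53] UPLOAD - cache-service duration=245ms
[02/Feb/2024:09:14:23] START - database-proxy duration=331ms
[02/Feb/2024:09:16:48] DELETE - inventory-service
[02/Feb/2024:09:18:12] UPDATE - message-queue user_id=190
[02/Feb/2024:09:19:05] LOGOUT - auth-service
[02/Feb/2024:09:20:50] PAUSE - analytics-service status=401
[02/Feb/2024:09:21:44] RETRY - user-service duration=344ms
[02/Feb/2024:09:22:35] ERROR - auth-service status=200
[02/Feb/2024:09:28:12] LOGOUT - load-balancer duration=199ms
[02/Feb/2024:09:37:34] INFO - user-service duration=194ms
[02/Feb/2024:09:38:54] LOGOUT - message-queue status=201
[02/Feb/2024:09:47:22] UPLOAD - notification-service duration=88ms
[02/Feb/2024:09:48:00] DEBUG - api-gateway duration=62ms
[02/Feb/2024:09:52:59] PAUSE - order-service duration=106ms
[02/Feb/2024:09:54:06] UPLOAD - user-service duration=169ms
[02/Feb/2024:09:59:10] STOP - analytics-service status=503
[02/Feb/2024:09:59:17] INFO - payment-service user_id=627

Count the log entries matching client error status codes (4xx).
1

To find matching entries:

1. Pattern to match: client error status codes (4xx)
2. Scan each log entry for the pattern
3. Count matches: 1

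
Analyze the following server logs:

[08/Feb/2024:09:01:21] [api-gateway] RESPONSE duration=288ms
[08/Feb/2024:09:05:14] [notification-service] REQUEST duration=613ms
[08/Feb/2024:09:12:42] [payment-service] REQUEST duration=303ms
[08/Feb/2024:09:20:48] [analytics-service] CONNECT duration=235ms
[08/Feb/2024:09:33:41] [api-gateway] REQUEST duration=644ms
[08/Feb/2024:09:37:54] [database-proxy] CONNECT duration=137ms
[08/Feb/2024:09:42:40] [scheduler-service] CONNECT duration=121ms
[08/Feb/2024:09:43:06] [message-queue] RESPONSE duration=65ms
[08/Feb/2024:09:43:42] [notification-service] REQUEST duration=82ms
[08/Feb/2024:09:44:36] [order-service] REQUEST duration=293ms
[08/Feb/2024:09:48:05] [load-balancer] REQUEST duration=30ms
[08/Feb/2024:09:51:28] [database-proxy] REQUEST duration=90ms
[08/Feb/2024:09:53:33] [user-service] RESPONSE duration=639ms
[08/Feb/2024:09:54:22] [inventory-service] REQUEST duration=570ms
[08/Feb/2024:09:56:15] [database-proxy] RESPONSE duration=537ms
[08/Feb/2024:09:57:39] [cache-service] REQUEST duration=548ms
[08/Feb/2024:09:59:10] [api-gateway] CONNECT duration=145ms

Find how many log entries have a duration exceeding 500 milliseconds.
6

To count timeouts:

1. Threshold: 500ms
2. Extract duration from each log entry
3. Count entries where duration > 500
4. Timeout count: 6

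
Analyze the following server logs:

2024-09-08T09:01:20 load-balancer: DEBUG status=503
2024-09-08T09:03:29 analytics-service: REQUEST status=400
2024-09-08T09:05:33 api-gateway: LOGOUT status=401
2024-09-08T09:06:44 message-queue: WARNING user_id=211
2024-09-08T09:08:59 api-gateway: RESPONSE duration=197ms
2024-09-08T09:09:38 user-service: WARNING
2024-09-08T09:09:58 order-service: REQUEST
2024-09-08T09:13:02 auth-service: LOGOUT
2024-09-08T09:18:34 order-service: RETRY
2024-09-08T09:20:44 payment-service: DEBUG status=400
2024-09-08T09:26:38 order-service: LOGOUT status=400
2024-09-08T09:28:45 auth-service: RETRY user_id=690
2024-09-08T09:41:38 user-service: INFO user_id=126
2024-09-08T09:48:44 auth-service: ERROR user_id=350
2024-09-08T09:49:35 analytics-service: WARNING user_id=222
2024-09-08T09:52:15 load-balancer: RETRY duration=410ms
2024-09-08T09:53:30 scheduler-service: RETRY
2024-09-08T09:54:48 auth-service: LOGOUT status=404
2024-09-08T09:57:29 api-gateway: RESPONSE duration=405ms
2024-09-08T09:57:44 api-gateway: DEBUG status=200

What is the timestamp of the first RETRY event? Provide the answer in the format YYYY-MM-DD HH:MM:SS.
2024-09-08 09:18:34

To find the first event:

1. Filter for all RETRY events
2. Sort by timestamp
3. Select the first one
4. Timestamp: 2024-09-08 09:18:34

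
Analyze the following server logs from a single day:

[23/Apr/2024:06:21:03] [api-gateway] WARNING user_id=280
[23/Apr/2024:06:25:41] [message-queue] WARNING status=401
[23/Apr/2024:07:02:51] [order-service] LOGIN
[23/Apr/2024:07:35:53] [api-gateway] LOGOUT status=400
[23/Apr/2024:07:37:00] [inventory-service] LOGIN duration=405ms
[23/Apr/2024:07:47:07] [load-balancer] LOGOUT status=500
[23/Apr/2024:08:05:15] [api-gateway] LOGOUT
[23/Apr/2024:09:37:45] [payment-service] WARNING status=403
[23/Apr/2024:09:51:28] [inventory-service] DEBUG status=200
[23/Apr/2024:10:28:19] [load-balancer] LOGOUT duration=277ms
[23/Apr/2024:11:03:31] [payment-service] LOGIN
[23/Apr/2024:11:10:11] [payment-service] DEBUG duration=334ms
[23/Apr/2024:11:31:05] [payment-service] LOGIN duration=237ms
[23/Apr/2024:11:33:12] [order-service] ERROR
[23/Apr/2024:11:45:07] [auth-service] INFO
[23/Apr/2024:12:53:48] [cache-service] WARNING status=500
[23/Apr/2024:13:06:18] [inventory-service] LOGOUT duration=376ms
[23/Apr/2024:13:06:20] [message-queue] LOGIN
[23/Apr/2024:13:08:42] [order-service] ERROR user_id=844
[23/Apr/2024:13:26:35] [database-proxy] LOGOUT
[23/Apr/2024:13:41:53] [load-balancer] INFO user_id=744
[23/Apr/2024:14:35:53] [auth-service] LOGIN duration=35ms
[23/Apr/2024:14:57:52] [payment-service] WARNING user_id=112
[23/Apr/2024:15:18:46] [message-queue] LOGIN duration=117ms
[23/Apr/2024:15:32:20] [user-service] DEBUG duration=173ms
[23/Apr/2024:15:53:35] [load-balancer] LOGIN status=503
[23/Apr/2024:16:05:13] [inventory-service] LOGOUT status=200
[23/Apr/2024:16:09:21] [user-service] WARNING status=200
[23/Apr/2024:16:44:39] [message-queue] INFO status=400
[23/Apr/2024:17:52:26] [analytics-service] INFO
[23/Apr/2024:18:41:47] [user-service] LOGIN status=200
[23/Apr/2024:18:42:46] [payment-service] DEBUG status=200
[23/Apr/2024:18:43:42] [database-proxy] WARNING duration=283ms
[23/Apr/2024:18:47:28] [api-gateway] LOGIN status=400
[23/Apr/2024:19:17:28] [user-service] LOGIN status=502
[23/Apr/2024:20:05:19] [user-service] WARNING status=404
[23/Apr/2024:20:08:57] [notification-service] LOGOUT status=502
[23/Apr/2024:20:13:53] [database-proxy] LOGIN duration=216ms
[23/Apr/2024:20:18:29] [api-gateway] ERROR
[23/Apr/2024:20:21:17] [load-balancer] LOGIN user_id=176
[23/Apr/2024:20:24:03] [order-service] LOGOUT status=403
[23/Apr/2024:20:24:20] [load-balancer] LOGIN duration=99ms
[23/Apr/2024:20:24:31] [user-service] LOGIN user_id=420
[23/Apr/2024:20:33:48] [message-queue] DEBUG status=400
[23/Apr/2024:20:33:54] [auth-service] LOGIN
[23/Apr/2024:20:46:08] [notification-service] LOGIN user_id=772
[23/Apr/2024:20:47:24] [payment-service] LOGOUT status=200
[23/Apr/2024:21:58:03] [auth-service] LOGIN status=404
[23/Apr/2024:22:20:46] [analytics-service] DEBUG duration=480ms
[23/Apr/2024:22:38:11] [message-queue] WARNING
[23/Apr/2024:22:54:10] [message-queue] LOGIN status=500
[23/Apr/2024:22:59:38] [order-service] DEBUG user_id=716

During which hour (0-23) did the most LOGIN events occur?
20

To find the peak hour:

1. Group all LOGIN events by hour
2. Count events in each hour
3. Find hour with maximum count
4. Peak hour: 20 (with 6 events)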